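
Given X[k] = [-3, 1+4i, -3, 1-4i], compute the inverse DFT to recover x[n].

x[n] = (1/4) Σ(k=0 to 3) X[k] · e^(2πikn/4)

Computing each x[n]:
x[0] = -1
x[1] = -2
x[2] = -2
x[3] = 2

x = [-1, -2, -2, 2]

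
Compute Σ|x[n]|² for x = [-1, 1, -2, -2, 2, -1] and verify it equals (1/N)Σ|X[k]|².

Time domain:
Σ|x[n]|² = |-1|² + |1|² + |-2|² + |-2|² + |2|² + |-1|² = 15.0000

Frequency domain:
(1/6)Σ|X[k]|² = (1/6)(|-3|² + |1.0000+1.7321i|² + |-3.0000-5.1962i|² + |1|² + |-3.0000+5.1962i|² + |1.0000-1.7321i|²) = (1/6)·90.0000 = 15.0000

Both sides agree, confirming Parseval's theorem.

Σ|x[n]|² = (1/N)Σ|X[k]|² = 15.0000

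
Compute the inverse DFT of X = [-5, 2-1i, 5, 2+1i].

x[n] = (1/4) Σ(k=0 to 3) X[k] · e^(2πikn/4)

Computing each x[n]:
x[0] = 1
x[1] = -2
x[2] = -1
x[3] = -3

x = [1, -2, -1, -3]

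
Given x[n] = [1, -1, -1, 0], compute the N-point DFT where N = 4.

X[k] = Σ(n=0 to 3) x[n] · ω_4^(nk)
where ω_4 = e^(-2πi/4)

Computing each X[k]:
X[0] = -1
X[1] = 2+1i
X[2] = 1
X[3] = 2-1i

X = [-1, 2+1i, 1, 2-1i]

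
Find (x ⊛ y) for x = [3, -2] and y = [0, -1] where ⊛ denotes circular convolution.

(x ⊛ y)[n] = Σ(m=0 to 1) x[m] · y[(n-m) mod 2]

Computing each output sample:
(x ⊛ y)[0] = 2
(x ⊛ y)[1] = -3

x ⊛ y = [2, -3]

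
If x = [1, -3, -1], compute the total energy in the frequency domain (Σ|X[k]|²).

Parseval: Σ|x[n]|² = (1/N)Σ|X[k]|², so Σ|X[k]|² = N·Σ|x[n]|² = 3·11.0000

Σ|X[k]|² = N·Σ|x[n]|² = 3·11.0000 = 33.0000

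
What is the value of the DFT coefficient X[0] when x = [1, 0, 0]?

X[0] = Σ(n=0 to 2) x[n] · ω_3^0 = Σ x[n]
= (1) + (0) + (0)

X[0] = 1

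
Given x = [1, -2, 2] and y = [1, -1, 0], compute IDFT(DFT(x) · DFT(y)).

(x ⊛ y)[n] = Σ(m=0 to 2) x[m] · y[(n-m) mod 3]

Computing each output sample:
(x ⊛ y)[0] = -1
(x ⊛ y)[1] = -3
(x ⊛ y)[2] = 4

x ⊛ y = [-1, -3, 4]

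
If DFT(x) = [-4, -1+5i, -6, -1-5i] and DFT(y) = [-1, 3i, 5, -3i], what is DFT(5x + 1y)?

By linearity: DFT(5x + 1y) = 5·DFT(x) + 1·DFT(y)
= 5·[-4, -1+5i, -6, -1-5i] + 1·[-1, 3i, 5, -3i]

Computing element-wise:
Z[0] = 5·(-4) + 1·(-1) = -21
Z[1] = 5·(-1+5i) + 1·(3i) = -5+28i
Z[2] = 5·(-6) + 1·(5) = -25
Z[3] = 5·(-1-5i) + 1·(-3i) = -5-28i

DFT(5x + 1y) = 5·X + 1·Y = [-21, -5+28i, -25, -5-28i]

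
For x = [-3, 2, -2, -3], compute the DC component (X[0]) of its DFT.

X[0] = Σ(n=0 to 3) x[n] · ω_4^0 = Σ x[n]
= (-3) + (2) + (-2) + (-3)

X[0] = -6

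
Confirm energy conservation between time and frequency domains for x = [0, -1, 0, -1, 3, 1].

Time domain:
Σ|x[n]|² = |0|² + |-1|² + |0|² + |-1|² + |3|² + |1|² = 12.0000

Frequency domain:
(1/6)Σ|X[k]|² = (1/6)(|2|² + |-0.5000+4.3301i|² + |-2.5000-0.8660i|² + |4|² + |-2.5000+0.8660i|² + |-0.5000-4.3301i|²) = (1/6)·72.0000 = 12.0000

Both sides agree, confirming Parseval's theorem.

Σ|x[n]|² = (1/N)Σ|X[k]|² = 12.0000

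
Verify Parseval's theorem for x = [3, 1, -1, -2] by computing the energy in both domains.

Time domain:
Σ|x[n]|² = |3|² + |1|² + |-1|² + |-2|² = 15.0000

Frequency domain:
(1/4)Σ|X[k]|² = (1/4)(|1|² + |4-3i|² + |3|² + |4+3i|²) = (1/4)·60.0000 = 15.0000

Both sides agree, confirming Parseval's theorem.

Σ|x[n]|² = (1/N)Σ|X[k]|² = 15.0000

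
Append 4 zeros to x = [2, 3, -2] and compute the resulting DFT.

Original 3-point DFT: [3, 1.5000-4.3301i, 1.5000+4.3301i]
Zero-padded 7-point DFT provides frequency interpolation.

DFT_7([x, 0, ...]) = [3, 4.3155-0.3956i, 3.1344-3.7926i, -1.9499-2.8653i, -1.9499+2.8653i, 3.1344+3.7926i, 4.3155+0.3956i]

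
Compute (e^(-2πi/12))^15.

Since ω_12^12 = 1, powers reduce modulo 12.
15 mod 12 = 3
So ω_12^15 = ω_12^3 = e^(-2πi·3/12)

ω_12^15 = ω_12^3 = -1i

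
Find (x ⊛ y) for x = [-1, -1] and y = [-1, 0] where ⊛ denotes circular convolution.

(x ⊛ y)[n] = Σ(m=0 to 1) x[m] · y[(n-m) mod 2]

Computing each output sample:
(x ⊛ y)[0] = 1
(x ⊛ y)[1] = 1

x ⊛ y = [1, 1]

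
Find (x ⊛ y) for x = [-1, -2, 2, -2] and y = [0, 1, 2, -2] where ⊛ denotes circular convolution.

(x ⊛ y)[n] = Σ(m=0 to 3) x[m] · y[(n-m) mod 4]

Computing each output sample:
(x ⊛ y)[0] = 6
(x ⊛ y)[1] = -9
(x ⊛ y)[2] = 0
(x ⊛ y)[3] = 0

x ⊛ y = [6, -9, 0, 0]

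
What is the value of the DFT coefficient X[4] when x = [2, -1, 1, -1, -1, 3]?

X[4] = Σ(n=0 to 5) x[n] · ω_6^(4n) where ω_6 = e^(-2πi/6)
= (2)·ω_6^0 + (-1)·ω_6^4 + (1)·ω_6^8 + (-1)·ω_6^12 + (-1)·ω_6^16 + (3)·ω_6^20

X[4] = -5.1962i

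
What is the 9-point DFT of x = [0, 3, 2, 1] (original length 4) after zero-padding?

Original 4-point DFT: [6, -2-2i, -2, -2+2i]
Zero-padded 9-point DFT provides frequency interpolation.

DFT_9([x, 0, ...]) = [6, 2.1454-4.7640i, -1.8584-2.7724i, -1.5000-0.8660i, -1.7870-0.6065i, -1.7870+0.6065i, -1.5000+0.8660i, -1.8584+2.7724i, 2.1454+4.7640i]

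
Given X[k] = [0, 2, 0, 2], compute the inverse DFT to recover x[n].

x[n] = (1/4) Σ(k=0 to 3) X[k] · e^(2πikn/4)

Computing each x[n]:
x[0] = 1
x[1] = 0
x[2] = -1
x[3] = 0

x = [1, 0, -1, 0]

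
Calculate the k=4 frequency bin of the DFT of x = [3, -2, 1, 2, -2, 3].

X[4] = Σ(n=0 to 5) x[n] · ω_6^(4n) where ω_6 = e^(-2πi/6)
= (3)·ω_6^0 + (-2)·ω_6^4 + (1)·ω_6^8 + (2)·ω_6^12 + (-2)·ω_6^16 + (3)·ω_6^20

X[4] = 5.0000-6.9282i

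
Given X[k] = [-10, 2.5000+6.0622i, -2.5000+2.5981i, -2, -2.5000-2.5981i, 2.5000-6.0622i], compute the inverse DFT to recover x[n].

x[n] = (1/6) Σ(k=0 to 5) X[k] · e^(2πikn/6)

Computing each x[n]:
x[0] = -2
x[1] = -3
x[2] = -3
x[3] = -3
x[4] = -1
x[5] = 2

x = [-2, -3, -3, -3, -1, 2]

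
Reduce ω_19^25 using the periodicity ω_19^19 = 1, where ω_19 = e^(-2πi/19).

Since ω_19^19 = 1, powers reduce modulo 19.
25 mod 19 = 6
So ω_19^25 = ω_19^6 = e^(-2πi·6/19)

ω_19^25 = ω_19^6 = -0.4017-0.9158i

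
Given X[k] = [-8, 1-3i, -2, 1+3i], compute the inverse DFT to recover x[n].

x[n] = (1/4) Σ(k=0 to 3) X[k] · e^(2πikn/4)

Computing each x[n]:
x[0] = -2
x[1] = 0
x[2] = -3
x[3] = -3

x = [-2, 0, -3, -3]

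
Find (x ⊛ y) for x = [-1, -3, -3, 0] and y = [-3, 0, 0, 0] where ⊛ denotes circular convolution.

(x ⊛ y)[n] = Σ(m=0 to 3) x[m] · y[(n-m) mod 4]

Computing each output sample:
(x ⊛ y)[0] = 3
(x ⊛ y)[1] = 9
(x ⊛ y)[2] = 9
(x ⊛ y)[3] = 0

x ⊛ y = [3, 9, 9, 0]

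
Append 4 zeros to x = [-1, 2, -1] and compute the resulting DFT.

Original 3-point DFT: [0, -1.5000-2.5981i, -1.5000+2.5981i]
Zero-padded 7-point DFT provides frequency interpolation.

DFT_7([x, 0, ...]) = [0, 0.4695-0.5887i, -0.5441-2.3837i, -3.4254-1.6496i, -3.4254+1.6496i, -0.5441+2.3837i, 0.4695+0.5887i]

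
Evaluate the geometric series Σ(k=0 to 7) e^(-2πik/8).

Sum of all nth roots of unity equals 0 for n > 1 (geometric series with r ≠ 1).

0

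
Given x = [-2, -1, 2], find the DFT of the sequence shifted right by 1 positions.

Time shift by 1: X_shifted[k] = ω_3^(1k) · X[k]
Shifted x = [2, -2, -1]

DFT(x[n-1]) = [-1, 3.5000+0.8660i, 3.5000-0.8660i]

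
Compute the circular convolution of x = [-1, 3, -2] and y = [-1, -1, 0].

(x ⊛ y)[n] = Σ(m=0 to 2) x[m] · y[(n-m) mod 3]

Computing each output sample:
(x ⊛ y)[0] = 3
(x ⊛ y)[1] = -2
(x ⊛ y)[2] = -1

x ⊛ y = [3, -2, -1]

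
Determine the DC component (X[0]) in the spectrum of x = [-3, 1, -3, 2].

X[0] = Σ(n=0 to 3) x[n] · ω_4^0 = Σ x[n]
= (-3) + (1) + (-3) + (2)

X[0] = -3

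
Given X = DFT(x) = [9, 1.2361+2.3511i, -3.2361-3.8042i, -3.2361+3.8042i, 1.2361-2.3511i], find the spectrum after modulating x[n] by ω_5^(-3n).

Modulation property: DFT(ω_5^(-3n)·x[n]) = X[(k-3) mod 5], so circularly shift X by 3 positions.

X[k-3] = [-3.2361-3.8042i, -3.2361+3.8042i, 1.2361-2.3511i, 9, 1.2361+2.3511i]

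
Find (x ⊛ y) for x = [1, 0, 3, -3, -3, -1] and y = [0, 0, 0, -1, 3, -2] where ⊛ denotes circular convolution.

(x ⊛ y)[n] = Σ(m=0 to 5) x[m] · y[(n-m) mod 6]

Computing each output sample:
(x ⊛ y)[0] = 12
(x ⊛ y)[1] = -12
(x ⊛ y)[2] = -2
(x ⊛ y)[3] = 2
(x ⊛ y)[4] = 5
(x ⊛ y)[5] = -5

x ⊛ y = [12, -12, -2, 2, 5, -5]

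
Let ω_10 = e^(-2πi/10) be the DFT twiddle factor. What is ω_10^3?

ω_10^3 = e^(-2πi·3/10)
= cos(-2π·3/10) + i·sin(-2π·3/10)
= cos(-6π/10) + i·sin(-6π/10)

ω_10^3 = cos(-6π/10) + i·sin(-6π/10) = -0.3090-0.9511i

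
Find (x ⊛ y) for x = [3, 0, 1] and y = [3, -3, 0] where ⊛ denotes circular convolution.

(x ⊛ y)[n] = Σ(m=0 to 2) x[m] · y[(n-m) mod 3]

Computing each output sample:
(x ⊛ y)[0] = 6
(x ⊛ y)[1] = -9
(x ⊛ y)[2] = 3

x ⊛ y = [6, -9, 3]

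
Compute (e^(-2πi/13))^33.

Since ω_13^13 = 1, powers reduce modulo 13.
33 mod 13 = 7
So ω_13^33 = ω_13^7 = e^(-2πi·7/13)

ω_13^33 = ω_13^7 = -0.9709+0.2393i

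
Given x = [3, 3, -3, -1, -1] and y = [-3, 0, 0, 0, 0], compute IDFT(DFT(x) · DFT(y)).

(x ⊛ y)[n] = Σ(m=0 to 4) x[m] · y[(n-m) mod 5]

Computing each output sample:
(x ⊛ y)[0] = -9
(x ⊛ y)[1] = -9
(x ⊛ y)[2] = 9
(x ⊛ y)[3] = 3
(x ⊛ y)[4] = 3

x ⊛ y = [-9, -9, 9, 3, 3]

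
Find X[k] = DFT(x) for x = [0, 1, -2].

X[k] = Σ(n=0 to 2) x[n] · ω_3^(nk)
where ω_3 = e^(-2πi/3)

Computing each X[k]:
X[0] = -1
X[1] = 0.5000-2.5981i
X[2] = 0.5000+2.5981i

X = [-1, 0.5000-2.5981i, 0.5000+2.5981i]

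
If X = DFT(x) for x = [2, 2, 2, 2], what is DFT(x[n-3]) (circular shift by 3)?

Time shift by 3: X_shifted[k] = ω_4^(3k) · X[k]
Shifted x = [2, 2, 2, 2]

DFT(x[n-3]) = [8, 0, 0, 0]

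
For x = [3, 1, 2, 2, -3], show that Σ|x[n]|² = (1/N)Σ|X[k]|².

Time domain:
Σ|x[n]|² = |3|² + |1|² + |2|² + |2|² + |-3|² = 27.0000

Frequency domain:
(1/5)Σ|X[k]|² = (1/5)(|5|² + |-0.8541-3.8042i|² + |5.8541-2.3511i|² + |5.8541+2.3511i|² + |-0.8541+3.8042i|²) = (1/5)·135.0000 = 27.0000

Both sides agree, confirming Parseval's theorem.

Σ|x[n]|² = (1/N)Σ|X[k]|² = 27.0000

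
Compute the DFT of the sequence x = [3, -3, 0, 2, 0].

X[k] = Σ(n=0 to 4) x[n] · ω_5^(nk)
where ω_5 = e^(-2πi/5)

Computing each X[k]:
X[0] = 2
X[1] = 0.4549+4.0287i
X[2] = 6.0451-0.1388i
X[3] = 6.0451+0.1388i
X[4] = 0.4549-4.0287i

X = [2, 0.4549+4.0287i, 6.0451-0.1388i, 6.0451+0.1388i, 0.4549-4.0287i]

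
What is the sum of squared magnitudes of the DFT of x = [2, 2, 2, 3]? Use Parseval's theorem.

Parseval: Σ|x[n]|² = (1/N)Σ|X[k]|², so Σ|X[k]|² = N·Σ|x[n]|² = 4·21.0000

Σ|X[k]|² = N·Σ|x[n]|² = 4·21.0000 = 84.0000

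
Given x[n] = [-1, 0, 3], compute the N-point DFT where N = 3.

X[k] = Σ(n=0 to 2) x[n] · ω_3^(nk)
where ω_3 = e^(-2πi/3)

Computing each X[k]:
X[0] = 2
X[1] = -2.5000+2.5981i
X[2] = -2.5000-2.5981i

X = [2, -2.5000+2.5981i, -2.5000-2.5981i]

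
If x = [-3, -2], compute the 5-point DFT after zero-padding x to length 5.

Original 2-point DFT: [-5, -1]
Zero-padded 5-point DFT provides frequency interpolation.

DFT_5([x, 0, ...]) = [-5, -3.6180+1.9021i, -1.3820+1.1756i, -1.3820-1.1756i, -3.6180-1.9021i]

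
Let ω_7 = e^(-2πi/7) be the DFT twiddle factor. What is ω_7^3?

ω_7^3 = e^(-2πi·3/7)
= cos(-2π·3/7) + i·sin(-2π·3/7)
= cos(-6π/7) + i·sin(-6π/7)

ω_7^3 = cos(-6π/7) + i·sin(-6π/7) = -0.9010-0.4339i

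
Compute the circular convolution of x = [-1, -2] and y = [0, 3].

(x ⊛ y)[n] = Σ(m=0 to 1) x[m] · y[(n-m) mod 2]

Computing each output sample:
(x ⊛ y)[0] = -6
(x ⊛ y)[1] = -3

x ⊛ y = [-6, -3]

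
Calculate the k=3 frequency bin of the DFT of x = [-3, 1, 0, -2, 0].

X[3] = Σ(n=0 to 4) x[n] · ω_5^(3n) where ω_5 = e^(-2πi/5)
= (-3)·ω_5^0 + (1)·ω_5^3 + (0)·ω_5^6 + (-2)·ω_5^9 + (0)·ω_5^12

X[3] = -4.4271-1.3143i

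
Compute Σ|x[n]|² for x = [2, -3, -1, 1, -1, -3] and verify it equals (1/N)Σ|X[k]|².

Time domain:
Σ|x[n]|² = |2|² + |-3|² + |-1|² + |1|² + |-1|² + |-3|² = 25.0000

Frequency domain:
(1/6)Σ|X[k]|² = (1/6)(|-5|² + |-1|² + |7|² + |5|² + |7|² + |-1|²) = (1/6)·150.0000 = 25.0000

Both sides agree, confirming Parseval's theorem.

Σ|x[n]|² = (1/N)Σ|X[k]|² = 25.0000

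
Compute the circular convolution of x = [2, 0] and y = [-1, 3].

(x ⊛ y)[n] = Σ(m=0 to 1) x[m] · y[(n-m) mod 2]

Computing each output sample:
(x ⊛ y)[0] = -2
(x ⊛ y)[1] = 6

x ⊛ y = [-2, 6]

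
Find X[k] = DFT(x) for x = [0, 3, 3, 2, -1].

X[k] = Σ(n=0 to 4) x[n] · ω_5^(nk)
where ω_5 = e^(-2πi/5)

Computing each X[k]:
X[0] = 7
X[1] = -3.4271-4.3920i
X[2] = -0.0729-1.4001i
X[3] = -0.0729+1.4001i
X[4] = -3.4271+4.3920i

X = [7, -3.4271-4.3920i, -0.0729-1.4001i, -0.0729+1.4001i, -3.4271+4.3920i]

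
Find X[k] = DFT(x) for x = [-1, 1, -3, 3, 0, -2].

X[k] = Σ(n=0 to 5) x[n] · ω_6^(nk)
where ω_6 = e^(-2πi/6)

Computing each X[k]:
X[0] = -2
X[1] = -3
X[2] = 4.0000-5.1962i
X[3] = -6
X[4] = 4.0000+5.1962i
X[5] = -3

X = [-2, -3, 4.0000-5.1962i, -6, 4.0000+5.1962i, -3]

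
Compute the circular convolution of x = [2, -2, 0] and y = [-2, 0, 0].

(x ⊛ y)[n] = Σ(m=0 to 2) x[m] · y[(n-m) mod 3]

Computing each output sample:
(x ⊛ y)[0] = -4
(x ⊛ y)[1] = 4
(x ⊛ y)[2] = 0

x ⊛ y = [-4, 4, 0]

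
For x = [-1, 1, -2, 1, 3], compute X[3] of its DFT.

X[3] = Σ(n=0 to 4) x[n] · ω_5^(3n) where ω_5 = e^(-2πi/5)
= (-1)·ω_5^0 + (1)·ω_5^3 + (-2)·ω_5^6 + (1)·ω_5^9 + (3)·ω_5^12

X[3] = -4.5451+1.6776i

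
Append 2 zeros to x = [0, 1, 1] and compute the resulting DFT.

Original 3-point DFT: [2, -1, -1]
Zero-padded 5-point DFT provides frequency interpolation.

DFT_5([x, 0, ...]) = [2, -0.5000-1.5388i, -0.5000+0.3633i, -0.5000-0.3633i, -0.5000+1.5388i]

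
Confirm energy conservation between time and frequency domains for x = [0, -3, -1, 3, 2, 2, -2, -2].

Time domain:
Σ|x[n]|² = |0|² + |-3|² + |-1|² + |3|² + |2|² + |2|² + |-2|² + |-2|² = 35.0000

Frequency domain:
(1/8)Σ|X[k]|² = (1/8)(|-1|² + |-9.0711-1.0000i|² + |5+2i|² + |5.0711+1.0000i|² + |-1|² + |5.0711-1.0000i|² + |5-2i|² + |-9.0711+1.0000i|²) = (1/8)·280.0000 = 35.0000

Both sides agree, confirming Parseval's theorem.

Σ|x[n]|² = (1/N)Σ|X[k]|² = 35.0000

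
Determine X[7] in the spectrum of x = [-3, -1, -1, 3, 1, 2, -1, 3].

X[7] = Σ(n=0 to 7) x[n] · ω_8^(7n) where ω_8 = e^(-2πi/8)
= (-3)·ω_8^0 + (-1)·ω_8^7 + (-1)·ω_8^14 + (3)·ω_8^21 + (1)·ω_8^28 + (2)·ω_8^35 + (-1)·ω_8^42 + (3)·ω_8^49

X[7] = -6.1213-2.1213i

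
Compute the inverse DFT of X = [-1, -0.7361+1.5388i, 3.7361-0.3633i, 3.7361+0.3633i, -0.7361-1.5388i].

x[n] = (1/5) Σ(k=0 to 4) X[k] · e^(2πikn/5)

Computing each x[n]:
x[0] = 1
x[1] = -2
x[2] = 0
x[3] = 1
x[4] = -1

x = [1, -2, 0, 1, -1]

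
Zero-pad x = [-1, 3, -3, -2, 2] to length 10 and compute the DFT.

Original 5-point DFT: [-1, 4.5902-0.3633i, -6.5902-1.5388i, -6.5902+1.5388i, 4.5902+0.3633i]
Zero-padded 10-point DFT provides frequency interpolation.

DFT_10([x, 0, ...]) = [-1, -0.5000+1.8164i, 4.5902-0.3633i, -0.5000-7.6942i, -6.5902-1.5388i, -3, -6.5902+1.5388i, -0.5000+7.6942i, 4.5902+0.3633i, -0.5000-1.8164i]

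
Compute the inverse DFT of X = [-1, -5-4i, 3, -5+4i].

x[n] = (1/4) Σ(k=0 to 3) X[k] · e^(2πikn/4)

Computing each x[n]:
x[0] = -2
x[1] = 1
x[2] = 3
x[3] = -3

x = [-2, 1, 3, -3]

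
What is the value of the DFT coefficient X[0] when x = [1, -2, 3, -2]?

X[0] = Σ(n=0 to 3) x[n] · ω_4^0 = Σ x[n]
= (1) + (-2) + (3) + (-2)

X[0] = 0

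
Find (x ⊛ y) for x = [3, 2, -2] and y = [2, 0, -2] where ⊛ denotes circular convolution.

(x ⊛ y)[n] = Σ(m=0 to 2) x[m] · y[(n-m) mod 3]

Computing each output sample:
(x ⊛ y)[0] = 2
(x ⊛ y)[1] = 8
(x ⊛ y)[2] = -10

x ⊛ y = [2, 8, -10]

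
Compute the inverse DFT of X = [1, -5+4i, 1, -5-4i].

x[n] = (1/4) Σ(k=0 to 3) X[k] · e^(2πikn/4)

Computing each x[n]:
x[0] = -2
x[1] = -2
x[2] = 3
x[3] = 2

x = [-2, -2, 3, 2]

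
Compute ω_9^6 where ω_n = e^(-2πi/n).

ω_9^6 = e^(-2πi·6/9)
= cos(-2π·6/9) + i·sin(-2π·6/9)
= cos(-12π/9) + i·sin(-12π/9)

ω_9^6 = cos(-12π/9) + i·sin(-12π/9) = -0.5000+0.8660i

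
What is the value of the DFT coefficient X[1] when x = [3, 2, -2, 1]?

X[1] = Σ(n=0 to 3) x[n] · ω_4^(1n) where ω_4 = e^(-2πi/4)
= (3)·ω_4^0 + (2)·ω_4^1 + (-2)·ω_4^2 + (1)·ω_4^3

X[1] = 5-1i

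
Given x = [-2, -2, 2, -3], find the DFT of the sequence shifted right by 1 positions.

Time shift by 1: X_shifted[k] = ω_4^(1k) · X[k]
Shifted x = [-3, -2, -2, 2]

DFT(x[n-1]) = [-5, -1+4i, -5, -1-4i]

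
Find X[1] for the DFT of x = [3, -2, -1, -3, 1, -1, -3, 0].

X[1] = Σ(n=0 to 7) x[n] · ω_8^(1n) where ω_8 = e^(-2πi/8)
= (3)·ω_8^0 + (-2)·ω_8^1 + (-1)·ω_8^2 + (-3)·ω_8^3 + (1)·ω_8^4 + (-1)·ω_8^5 + (-3)·ω_8^6 + (0)·ω_8^7

X[1] = 3.4142+0.8284i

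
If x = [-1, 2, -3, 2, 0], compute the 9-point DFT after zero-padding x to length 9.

Original 5-point DFT: [0, 0.4271+1.0368i, -2.9271-5.9309i, -2.9271+5.9309i, 0.4271-1.0368i]
Zero-padded 9-point DFT provides frequency interpolation.

DFT_9([x, 0, ...]) = [0, -0.9889-0.0632i, 1.1664+0.7885i, 1.5000-4.3301i, -6.1775-4.3445i, -6.1775+4.3445i, 1.5000+4.3301i, 1.1664-0.7885i, -0.9889+0.0632i]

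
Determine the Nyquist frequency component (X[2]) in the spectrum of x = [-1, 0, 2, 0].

X[2] = Σ(n=0 to 3) x[n] · ω_4^(2n) where ω_4 = e^(-2πi/4)
= (-1)·ω_4^0 + (0)·ω_4^2 + (2)·ω_4^4 + (0)·ω_4^6

X[2] = 1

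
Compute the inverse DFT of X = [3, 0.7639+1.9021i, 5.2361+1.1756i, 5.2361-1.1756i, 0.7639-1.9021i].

x[n] = (1/5) Σ(k=0 to 4) X[k] · e^(2πikn/5)

Computing each x[n]:
x[0] = 3
x[1] = -2
x[2] = 1
x[3] = 1
x[4] = 0

x = [3, -2, 1, 1, 0]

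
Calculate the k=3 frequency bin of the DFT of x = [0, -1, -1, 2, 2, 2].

X[3] = Σ(n=0 to 5) x[n] · ω_6^(3n) where ω_6 = e^(-2πi/6)
= (0)·ω_6^0 + (-1)·ω_6^3 + (-1)·ω_6^6 + (2)·ω_6^9 + (2)·ω_6^12 + (2)·ω_6^15

X[3] = -2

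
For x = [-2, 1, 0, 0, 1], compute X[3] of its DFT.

X[3] = Σ(n=0 to 4) x[n] · ω_5^(3n) where ω_5 = e^(-2πi/5)
= (-2)·ω_5^0 + (1)·ω_5^3 + (0)·ω_5^6 + (0)·ω_5^9 + (1)·ω_5^12

X[3] = -3.6180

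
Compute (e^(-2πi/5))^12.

Since ω_5^5 = 1, powers reduce modulo 5.
12 mod 5 = 2
So ω_5^12 = ω_5^2 = e^(-2πi·2/5)

ω_5^12 = ω_5^2 = -0.8090-0.5878i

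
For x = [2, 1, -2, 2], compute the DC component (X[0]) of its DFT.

X[0] = Σ(n=0 to 3) x[n] · ω_4^0 = Σ x[n]
= (2) + (1) + (-2) + (2)

X[0] = 3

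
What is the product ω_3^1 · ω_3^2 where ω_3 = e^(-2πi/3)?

The primitive 3rd roots of unity are ω_3^k for k coprime to 3: k ∈ {1, 2}
Their product equals the constant term of the cyclotomic polynomial Φ_3(x) up to sign.
For n ≥ 3, the product of all primitive nth roots of unity is 1. (For n=1 it is 1; for n=2 it is -1.)

1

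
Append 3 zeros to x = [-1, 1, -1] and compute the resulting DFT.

Original 3-point DFT: [-1, -1.0000-1.7321i, -1.0000+1.7321i]
Zero-padded 6-point DFT provides frequency interpolation.

DFT_6([x, 0, ...]) = [-1, 0, -1.0000-1.7321i, -3, -1.0000+1.7321i, 0]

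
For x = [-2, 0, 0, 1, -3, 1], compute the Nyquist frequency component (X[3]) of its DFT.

X[3] = Σ(n=0 to 5) x[n] · ω_6^(3n) where ω_6 = e^(-2πi/6)
= (-2)·ω_6^0 + (0)·ω_6^3 + (0)·ω_6^6 + (1)·ω_6^9 + (-3)·ω_6^12 + (1)·ω_6^15

X[3] = -7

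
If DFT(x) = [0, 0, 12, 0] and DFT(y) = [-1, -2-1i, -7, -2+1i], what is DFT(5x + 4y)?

By linearity: DFT(5x + 4y) = 5·DFT(x) + 4·DFT(y)
= 5·[0, 0, 12, 0] + 4·[-1, -2-1i, -7, -2+1i]

Computing element-wise:
Z[0] = 5·(0) + 4·(-1) = -4
Z[1] = 5·(0) + 4·(-2-1i) = -8-4i
Z[2] = 5·(12) + 4·(-7) = 32
Z[3] = 5·(0) + 4·(-2+1i) = -8+4i

DFT(5x + 4y) = 5·X + 4·Y = [-4, -8-4i, 32, -8+4i]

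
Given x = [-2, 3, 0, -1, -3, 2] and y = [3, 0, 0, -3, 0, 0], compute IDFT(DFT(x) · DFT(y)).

(x ⊛ y)[n] = Σ(m=0 to 5) x[m] · y[(n-m) mod 6]

Computing each output sample:
(x ⊛ y)[0] = -3
(x ⊛ y)[1] = 18
(x ⊛ y)[2] = -6
(x ⊛ y)[3] = 3
(x ⊛ y)[4] = -18
(x ⊛ y)[5] = 6

x ⊛ y = [-3, 18, -6, 3, -18, 6]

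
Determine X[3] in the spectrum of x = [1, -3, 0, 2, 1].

X[3] = Σ(n=0 to 4) x[n] · ω_5^(3n) where ω_5 = e^(-2πi/5)
= (1)·ω_5^0 + (-3)·ω_5^3 + (0)·ω_5^6 + (2)·ω_5^9 + (1)·ω_5^12

X[3] = 3.2361-0.4490i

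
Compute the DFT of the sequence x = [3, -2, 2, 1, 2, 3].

X[k] = Σ(n=0 to 5) x[n] · ω_6^(nk)
where ω_6 = e^(-2πi/6)

Computing each X[k]:
X[0] = 9
X[1] = 0.5000+4.3301i
X[2] = 1.5000+4.3301i
X[3] = 5
X[4] = 1.5000-4.3301i
X[5] = 0.5000-4.3301i

X = [9, 0.5000+4.3301i, 1.5000+4.3301i, 5, 1.5000-4.3301i, 0.5000-4.3301i]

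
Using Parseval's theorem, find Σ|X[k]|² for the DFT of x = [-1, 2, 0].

Parseval: Σ|x[n]|² = (1/N)Σ|X[k]|², so Σ|X[k]|² = N·Σ|x[n]|² = 3·5.0000

Σ|X[k]|² = N·Σ|x[n]|² = 3·5.0000 = 15.0000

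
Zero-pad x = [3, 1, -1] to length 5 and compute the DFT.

Original 3-point DFT: [3, 3.0000-1.7321i, 3.0000+1.7321i]
Zero-padded 5-point DFT provides frequency interpolation.

DFT_5([x, 0, ...]) = [3, 4.1180-0.3633i, 1.8820-1.5388i, 1.8820+1.5388i, 4.1180+0.3633i]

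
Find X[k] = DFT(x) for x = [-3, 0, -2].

X[k] = Σ(n=0 to 2) x[n] · ω_3^(nk)
where ω_3 = e^(-2πi/3)

Computing each X[k]:
X[0] = -5
X[1] = -2.0000-1.7321i
X[2] = -2.0000+1.7321i

X = [-5, -2.0000-1.7321i, -2.0000+1.7321i]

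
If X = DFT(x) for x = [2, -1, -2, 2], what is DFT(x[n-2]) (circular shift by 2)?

Time shift by 2: X_shifted[k] = ω_4^(2k) · X[k]
Shifted x = [-2, 2, 2, -1]

DFT(x[n-2]) = [1, -4-3i, -1, -4+3i]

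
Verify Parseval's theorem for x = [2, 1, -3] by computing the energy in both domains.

Time domain:
Σ|x[n]|² = |2|² + |1|² + |-3|² = 14.0000

Frequency domain:
(1/3)Σ|X[k]|² = (1/3)(|0|² + |3.0000-3.4641i|² + |3.0000+3.4641i|²) = (1/3)·42.0000 = 14.0000

Both sides agree, confirming Parseval's theorem.

Σ|x[n]|² = (1/N)Σ|X[k]|² = 14.0000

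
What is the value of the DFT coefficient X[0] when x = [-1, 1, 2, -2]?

X[0] = Σ(n=0 to 3) x[n] · ω_4^0 = Σ x[n]
= (-1) + (1) + (2) + (-2)

X[0] = 0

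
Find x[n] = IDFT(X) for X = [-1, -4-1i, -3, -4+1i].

x[n] = (1/4) Σ(k=0 to 3) X[k] · e^(2πikn/4)

Computing each x[n]:
x[0] = -3
x[1] = 1
x[2] = 1
x[3] = 0

x = [-3, 1, 1, 0]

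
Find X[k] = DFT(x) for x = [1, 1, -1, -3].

X[k] = Σ(n=0 to 3) x[n] · ω_4^(nk)
where ω_4 = e^(-2πi/4)

Computing each X[k]:
X[0] = -2
X[1] = 2-4i
X[2] = 2
X[3] = 2+4i

X = [-2, 2-4i, 2, 2+4i]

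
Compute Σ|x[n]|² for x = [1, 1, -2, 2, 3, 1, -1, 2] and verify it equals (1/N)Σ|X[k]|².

Time domain:
Σ|x[n]|² = |1|² + |1|² + |-2|² + |2|² + |3|² + |1|² + |-1|² + |2|² = 25.0000

Frequency domain:
(1/8)Σ|X[k]|² = (1/8)(|7|² + |-2+1i|² + |7+2i|² + |-2-1i|² + |-5|² + |-2+1i|² + |7-2i|² + |-2-1i|²) = (1/8)·200.0000 = 25.0000

Both sides agree, confirming Parseval's theorem.

Σ|x[n]|² = (1/N)Σ|X[k]|² = 25.0000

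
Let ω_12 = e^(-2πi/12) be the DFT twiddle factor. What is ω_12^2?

ω_12^2 = e^(-2πi·2/12)
= cos(-2π·2/12) + i·sin(-2π·2/12)
= cos(-4π/12) + i·sin(-4π/12)

ω_12^2 = cos(-4π/12) + i·sin(-4π/12) = 0.5000-0.8660i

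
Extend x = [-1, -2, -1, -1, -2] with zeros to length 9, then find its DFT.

Original 5-point DFT: [-7, -0.6180, 1.6180, 1.6180, -0.6180]
Zero-padded 9-point DFT provides frequency interpolation.

DFT_9([x, 0, ...]) = [-7, -0.3264+3.8204i, -1.4397+0.1600i, 0.5000+2.5981i, 0.2660-1.0623i, 0.2660+1.0623i, 0.5000-2.5981i, -1.4397-0.1600i, -0.3264-3.8204i]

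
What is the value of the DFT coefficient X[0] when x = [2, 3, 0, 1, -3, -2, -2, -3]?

X[0] = Σ(n=0 to 7) x[n] · ω_8^0 = Σ x[n]
= (2) + (3) + (0) + (1) + (-3) + (-2) + (-2) + (-3)

X[0] = -4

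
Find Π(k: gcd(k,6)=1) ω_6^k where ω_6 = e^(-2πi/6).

The primitive 6th roots of unity are ω_6^k for k coprime to 6: k ∈ {1, 5}
Their product equals the constant term of the cyclotomic polynomial Φ_6(x) up to sign.
For n ≥ 3, the product of all primitive nth roots of unity is 1. (For n=1 it is 1; for n=2 it is -1.)

1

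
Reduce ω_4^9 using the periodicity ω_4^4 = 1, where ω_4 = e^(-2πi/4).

Since ω_4^4 = 1, powers reduce modulo 4.
9 mod 4 = 1
So ω_4^9 = ω_4^1 = e^(-2πi·1/4)

ω_4^9 = ω_4^1 = -1i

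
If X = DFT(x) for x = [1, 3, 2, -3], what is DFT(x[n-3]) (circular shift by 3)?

Time shift by 3: X_shifted[k] = ω_4^(3k) · X[k]
Shifted x = [3, 2, -3, 1]

DFT(x[n-3]) = [3, 6-1i, -3, 6+1i]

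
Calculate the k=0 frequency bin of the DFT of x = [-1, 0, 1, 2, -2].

X[0] = Σ(n=0 to 4) x[n] · ω_5^0 = Σ x[n]
= (-1) + (0) + (1) + (2) + (-2)

X[0] = 0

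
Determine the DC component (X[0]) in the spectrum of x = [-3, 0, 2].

X[0] = Σ(n=0 to 2) x[n] · ω_3^0 = Σ x[n]
= (-3) + (0) + (2)

X[0] = -1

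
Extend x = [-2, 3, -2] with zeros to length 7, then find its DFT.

Original 3-point DFT: [-1, -2.5000-4.3301i, -2.5000+4.3301i]
Zero-padded 7-point DFT provides frequency interpolation.

DFT_7([x, 0, ...]) = [-1, 0.3155-0.3956i, -0.8656-3.7926i, -5.9499-2.8653i, -5.9499+2.8653i, -0.8656+3.7926i, 0.3155+0.3956i]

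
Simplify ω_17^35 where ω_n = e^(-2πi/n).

Since ω_17^17 = 1, powers reduce modulo 17.
35 mod 17 = 1
So ω_17^35 = ω_17^1 = e^(-2πi·1/17)

ω_17^35 = ω_17^1 = 0.9325-0.3612i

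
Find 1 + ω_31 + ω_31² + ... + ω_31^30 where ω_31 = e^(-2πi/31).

Sum of all nth roots of unity equals 0 for n > 1 (geometric series with r ≠ 1).

0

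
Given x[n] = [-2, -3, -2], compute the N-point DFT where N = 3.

X[k] = Σ(n=0 to 2) x[n] · ω_3^(nk)
where ω_3 = e^(-2πi/3)

Computing each X[k]:
X[0] = -7
X[1] = 0.5000+0.8660i
X[2] = 0.5000-0.8660i

X = [-7, 0.5000+0.8660i, 0.5000-0.8660i]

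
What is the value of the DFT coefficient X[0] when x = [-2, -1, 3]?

X[0] = Σ(n=0 to 2) x[n] · ω_3^0 = Σ x[n]
= (-2) + (-1) + (3)

X[0] = 0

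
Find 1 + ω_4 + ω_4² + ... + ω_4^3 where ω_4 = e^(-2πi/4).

Sum of all nth roots of unity equals 0 for n > 1 (geometric series with r ≠ 1).

0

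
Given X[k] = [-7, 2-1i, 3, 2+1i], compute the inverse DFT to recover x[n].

x[n] = (1/4) Σ(k=0 to 3) X[k] · e^(2πikn/4)

Computing each x[n]:
x[0] = 0
x[1] = -2
x[2] = -2
x[3] = -3

x = [0, -2, -2, -3]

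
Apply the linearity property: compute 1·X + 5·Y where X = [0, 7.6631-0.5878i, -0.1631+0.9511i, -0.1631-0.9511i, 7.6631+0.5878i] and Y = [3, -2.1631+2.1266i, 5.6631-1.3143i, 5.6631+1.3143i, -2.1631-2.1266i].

By linearity: DFT(1x + 5y) = 1·DFT(x) + 5·DFT(y)
= 1·[0, 7.6631-0.5878i, -0.1631+0.9511i, -0.1631-0.9511i, 7.6631+0.5878i] + 5·[3, -2.1631+2.1266i, 5.6631-1.3143i, 5.6631+1.3143i, -2.1631-2.1266i]

Computing element-wise:
Z[0] = 1·(0) + 5·(3) = 15
Z[1] = 1·(7.6631-0.5878i) + 5·(-2.1631+2.1266i) = -3.1524+10.0452i
Z[2] = 1·(-0.1631+0.9511i) + 5·(5.6631-1.3143i) = 28.1524-5.6204i
Z[3] = 1·(-0.1631-0.9511i) + 5·(5.6631+1.3143i) = 28.1524+5.6204i
Z[4] = 1·(7.6631+0.5878i) + 5·(-2.1631-2.1266i) = -3.1524-10.0452i

DFT(1x + 5y) = 1·X + 5·Y = [15, -3.1524+10.0452i, 28.1524-5.6204i, 28.1524+5.6204i, -3.1524-10.0452i]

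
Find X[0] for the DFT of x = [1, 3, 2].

X[0] = Σ(n=0 to 2) x[n] · ω_3^0 = Σ x[n]
= (1) + (3) + (2)

X[0] = 6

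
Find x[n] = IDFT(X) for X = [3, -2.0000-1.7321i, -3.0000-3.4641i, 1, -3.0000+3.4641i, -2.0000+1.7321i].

x[n] = (1/6) Σ(k=0 to 5) X[k] · e^(2πikn/6)

Computing each x[n]:
x[0] = -1
x[1] = 2
x[2] = 1
x[3] = 0
x[4] = 2
x[5] = -1

x = [-1, 2, 1, 0, 2, -1]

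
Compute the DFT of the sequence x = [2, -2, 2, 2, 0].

X[k] = Σ(n=0 to 4) x[n] · ω_5^(nk)
where ω_5 = e^(-2πi/5)

Computing each X[k]:
X[0] = 4
X[1] = -1.8541+1.9021i
X[2] = 4.8541+1.1756i
X[3] = 4.8541-1.1756i
X[4] = -1.8541-1.9021i

X = [4, -1.8541+1.9021i, 4.8541+1.1756i, 4.8541-1.1756i, -1.8541-1.9021i]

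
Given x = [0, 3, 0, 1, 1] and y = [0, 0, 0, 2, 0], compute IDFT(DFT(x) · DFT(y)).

(x ⊛ y)[n] = Σ(m=0 to 4) x[m] · y[(n-m) mod 5]

Computing each output sample:
(x ⊛ y)[0] = 0
(x ⊛ y)[1] = 2
(x ⊛ y)[2] = 2
(x ⊛ y)[3] = 0
(x ⊛ y)[4] = 6

x ⊛ y = [0, 2, 2, 0, 6]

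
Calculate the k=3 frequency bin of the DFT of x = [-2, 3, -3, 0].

X[3] = Σ(n=0 to 3) x[n] · ω_4^(3n) where ω_4 = e^(-2πi/4)
= (-2)·ω_4^0 + (3)·ω_4^3 + (-3)·ω_4^6 + (0)·ω_4^9

X[3] = 1+3i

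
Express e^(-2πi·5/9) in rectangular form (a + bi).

ω_9^5 = e^(-2πi·5/9)
= cos(-2π·5/9) + i·sin(-2π·5/9)
= cos(-10π/9) + i·sin(-10π/9)

ω_9^5 = cos(-10π/9) + i·sin(-10π/9) = -0.9397+0.3420i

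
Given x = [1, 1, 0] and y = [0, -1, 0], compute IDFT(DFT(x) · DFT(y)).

(x ⊛ y)[n] = Σ(m=0 to 2) x[m] · y[(n-m) mod 3]

Computing each output sample:
(x ⊛ y)[0] = 0
(x ⊛ y)[1] = -1
(x ⊛ y)[2] = -1

x ⊛ y = [0, -1, -1]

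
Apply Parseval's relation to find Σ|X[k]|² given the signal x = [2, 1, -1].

Parseval: Σ|x[n]|² = (1/N)Σ|X[k]|², so Σ|X[k]|² = N·Σ|x[n]|² = 3·6.0000

Σ|X[k]|² = N·Σ|x[n]|² = 3·6.0000 = 18.0000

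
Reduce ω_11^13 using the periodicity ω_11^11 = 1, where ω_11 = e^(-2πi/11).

Since ω_11^11 = 1, powers reduce modulo 11.
13 mod 11 = 2
So ω_11^13 = ω_11^2 = e^(-2πi·2/11)

ω_11^13 = ω_11^2 = 0.4154-0.9096i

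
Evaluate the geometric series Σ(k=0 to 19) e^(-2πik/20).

Sum of all nth roots of unity equals 0 for n > 1 (geometric series with r ≠ 1).

0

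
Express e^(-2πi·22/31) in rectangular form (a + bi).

ω_31^22 = e^(-2πi·22/31)
= cos(-2π·22/31) + i·sin(-2π·22/31)
= cos(-44π/31) + i·sin(-44π/31)

ω_31^22 = cos(-44π/31) + i·sin(-44π/31) = -0.2507+0.9681i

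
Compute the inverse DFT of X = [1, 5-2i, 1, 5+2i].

x[n] = (1/4) Σ(k=0 to 3) X[k] · e^(2πikn/4)

Computing each x[n]:
x[0] = 3
x[1] = 1
x[2] = -2
x[3] = -1

x = [3, 1, -2, -1]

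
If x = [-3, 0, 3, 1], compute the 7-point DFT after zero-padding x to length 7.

Original 4-point DFT: [1, -6+1i, -1, -6-1i]
Zero-padded 7-point DFT provides frequency interpolation.

DFT_7([x, 0, ...]) = [1, -4.5685-3.3587i, -5.0794+2.0835i, -1.3521+1.3706i, -1.3521-1.3706i, -5.0794-2.0835i, -4.5685+3.3587i]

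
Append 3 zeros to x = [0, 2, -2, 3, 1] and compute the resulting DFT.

Original 5-point DFT: [4, 0.1180+1.9879i, -2.1180-5.3431i, -2.1180+5.3431i, 0.1180-1.9879i]
Zero-padded 8-point DFT provides frequency interpolation.

DFT_8([x, 0, ...]) = [4, -1.7071-1.5355i, 3+1i, -0.2929-5.5355i, -6, -0.2929+5.5355i, 3-1i, -1.7071+1.5355i]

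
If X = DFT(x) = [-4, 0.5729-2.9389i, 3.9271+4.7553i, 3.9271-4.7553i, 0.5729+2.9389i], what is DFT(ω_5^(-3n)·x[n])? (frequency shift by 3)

Modulation property: DFT(ω_5^(-3n)·x[n]) = X[(k-3) mod 5], so circularly shift X by 3 positions.

X[k-3] = [3.9271+4.7553i, 3.9271-4.7553i, 0.5729+2.9389i, -4, 0.5729-2.9389i]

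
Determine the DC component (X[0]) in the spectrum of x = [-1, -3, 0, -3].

X[0] = Σ(n=0 to 3) x[n] · ω_4^0 = Σ x[n]
= (-1) + (-3) + (0) + (-3)

X[0] = -7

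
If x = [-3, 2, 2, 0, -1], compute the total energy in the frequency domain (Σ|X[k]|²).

Parseval: Σ|x[n]|² = (1/N)Σ|X[k]|², so Σ|X[k]|² = N·Σ|x[n]|² = 5·18.0000

Σ|X[k]|² = N·Σ|x[n]|² = 5·18.0000 = 90.0000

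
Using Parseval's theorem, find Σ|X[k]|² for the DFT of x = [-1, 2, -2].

Parseval: Σ|x[n]|² = (1/N)Σ|X[k]|², so Σ|X[k]|² = N·Σ|x[n]|² = 3·9.0000

Σ|X[k]|² = N·Σ|x[n]|² = 3·9.0000 = 27.0000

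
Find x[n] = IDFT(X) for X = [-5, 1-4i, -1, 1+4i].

x[n] = (1/4) Σ(k=0 to 3) X[k] · e^(2πikn/4)

Computing each x[n]:
x[0] = -1
x[1] = 1
x[2] = -2
x[3] = -3

x = [-1, 1, -2, -3]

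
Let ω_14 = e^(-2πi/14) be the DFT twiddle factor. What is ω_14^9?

ω_14^9 = e^(-2πi·9/14)
= cos(-2π·9/14) + i·sin(-2π·9/14)
= cos(-18π/14) + i·sin(-18π/14)

ω_14^9 = cos(-18π/14) + i·sin(-18π/14) = -0.6235+0.7818i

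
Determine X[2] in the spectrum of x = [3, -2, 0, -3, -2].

X[2] = Σ(n=0 to 4) x[n] · ω_5^(2n) where ω_5 = e^(-2πi/5)
= (3)·ω_5^0 + (-2)·ω_5^2 + (0)·ω_5^4 + (-3)·ω_5^6 + (-2)·ω_5^8

X[2] = 5.3090+2.8532i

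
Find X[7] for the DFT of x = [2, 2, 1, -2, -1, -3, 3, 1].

X[7] = Σ(n=0 to 7) x[n] · ω_8^(7n) where ω_8 = e^(-2πi/8)
= (2)·ω_8^0 + (2)·ω_8^7 + (1)·ω_8^14 + (-2)·ω_8^21 + (-1)·ω_8^28 + (-3)·ω_8^35 + (3)·ω_8^42 + (1)·ω_8^49

X[7] = 8.6569-0.5858i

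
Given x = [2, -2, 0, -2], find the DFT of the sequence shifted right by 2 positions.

Time shift by 2: X_shifted[k] = ω_4^(2k) · X[k]
Shifted x = [0, -2, 2, -2]

DFT(x[n-2]) = [-2, -2, 6, -2]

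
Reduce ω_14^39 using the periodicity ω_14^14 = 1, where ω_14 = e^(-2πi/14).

Since ω_14^14 = 1, powers reduce modulo 14.
39 mod 14 = 11
So ω_14^39 = ω_14^11 = e^(-2πi·11/14)

ω_14^39 = ω_14^11 = 0.2225+0.9749i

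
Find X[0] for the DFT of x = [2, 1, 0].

X[0] = Σ(n=0 to 2) x[n] · ω_3^0 = Σ x[n]
= (2) + (1) + (0)

X[0] = 3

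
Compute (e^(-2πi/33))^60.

Since ω_33^33 = 1, powers reduce modulo 33.
60 mod 33 = 27
So ω_33^60 = ω_33^27 = e^(-2πi·27/33)

ω_33^60 = ω_33^27 = 0.4154+0.9096i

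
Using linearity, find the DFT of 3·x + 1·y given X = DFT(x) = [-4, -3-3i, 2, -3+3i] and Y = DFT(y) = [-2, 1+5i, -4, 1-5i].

By linearity: DFT(3x + 1y) = 3·DFT(x) + 1·DFT(y)
= 3·[-4, -3-3i, 2, -3+3i] + 1·[-2, 1+5i, -4, 1-5i]

Computing element-wise:
Z[0] = 3·(-4) + 1·(-2) = -14
Z[1] = 3·(-3-3i) + 1·(1+5i) = -8-4i
Z[2] = 3·(2) + 1·(-4) = 2
Z[3] = 3·(-3+3i) + 1·(1-5i) = -8+4i

DFT(3x + 1y) = 3·X + 1·Y = [-14, -8-4i, 2, -8+4i]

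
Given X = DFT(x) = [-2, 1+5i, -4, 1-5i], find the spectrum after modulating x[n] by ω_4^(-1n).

Modulation property: DFT(ω_4^(-1n)·x[n]) = X[(k-1) mod 4], so circularly shift X by 1 positions.

X[k-1] = [1-5i, -2, 1+5i, -4]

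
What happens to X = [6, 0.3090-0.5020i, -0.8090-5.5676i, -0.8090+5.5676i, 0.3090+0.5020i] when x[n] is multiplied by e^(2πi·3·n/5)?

Modulation property: DFT(ω_5^(-3n)·x[n]) = X[(k-3) mod 5], so circularly shift X by 3 positions.

X[k-3] = [-0.8090-5.5676i, -0.8090+5.5676i, 0.3090+0.5020i, 6, 0.3090-0.5020i]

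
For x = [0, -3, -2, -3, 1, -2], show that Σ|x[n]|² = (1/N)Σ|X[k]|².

Time domain:
Σ|x[n]|² = |0|² + |-3|² + |-2|² + |-3|² + |1|² + |-2|² = 27.0000

Frequency domain:
(1/6)Σ|X[k]|² = (1/6)(|-9|² + |1.0000+3.4641i|² + |-1.7321i|² + |7|² + |1.7321i|² + |1.0000-3.4641i|²) = (1/6)·162.0000 = 27.0000

Both sides agree, confirming Parseval's theorem.

Σ|x[n]|² = (1/N)Σ|X[k]|² = 27.0000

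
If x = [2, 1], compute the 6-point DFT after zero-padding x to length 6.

Original 2-point DFT: [3, 1]
Zero-padded 6-point DFT provides frequency interpolation.

DFT_6([x, 0, ...]) = [3, 2.5000-0.8660i, 1.5000-0.8660i, 1, 1.5000+0.8660i, 2.5000+0.8660i]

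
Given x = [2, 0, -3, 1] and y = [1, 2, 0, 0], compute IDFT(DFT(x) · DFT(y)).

(x ⊛ y)[n] = Σ(m=0 to 3) x[m] · y[(n-m) mod 4]

Computing each output sample:
(x ⊛ y)[0] = 4
(x ⊛ y)[1] = 4
(x ⊛ y)[2] = -3
(x ⊛ y)[3] = -5

x ⊛ y = [4, 4, -3, -5]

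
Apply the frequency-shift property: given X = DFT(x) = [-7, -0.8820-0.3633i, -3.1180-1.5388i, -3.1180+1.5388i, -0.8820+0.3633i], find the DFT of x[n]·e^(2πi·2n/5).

Modulation property: DFT(ω_5^(-2n)·x[n]) = X[(k-2) mod 5], so circularly shift X by 2 positions.

X[k-2] = [-3.1180+1.5388i, -0.8820+0.3633i, -7, -0.8820-0.3633i, -3.1180-1.5388i]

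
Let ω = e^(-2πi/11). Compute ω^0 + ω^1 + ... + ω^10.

Sum of all nth roots of unity equals 0 for n > 1 (geometric series with r ≠ 1).

0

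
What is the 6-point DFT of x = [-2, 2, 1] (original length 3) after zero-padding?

Original 3-point DFT: [1, -3.5000-0.8660i, -3.5000+0.8660i]
Zero-padded 6-point DFT provides frequency interpolation.

DFT_6([x, 0, ...]) = [1, -1.5000-2.5981i, -3.5000-0.8660i, -3, -3.5000+0.8660i, -1.5000+2.5981i]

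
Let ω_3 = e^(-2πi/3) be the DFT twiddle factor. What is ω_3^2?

ω_3^2 = e^(-2πi·2/3)
= cos(-2π·2/3) + i·sin(-2π·2/3)
= cos(-4π/3) + i·sin(-4π/3)

ω_3^2 = cos(-4π/3) + i·sin(-4π/3) = -0.5000+0.8660i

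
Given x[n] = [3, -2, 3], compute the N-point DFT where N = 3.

X[k] = Σ(n=0 to 2) x[n] · ω_3^(nk)
where ω_3 = e^(-2πi/3)

Computing each X[k]:
X[0] = 4
X[1] = 2.5000+4.3301i
X[2] = 2.5000-4.3301i

X = [4, 2.5000+4.3301i, 2.5000-4.3301i]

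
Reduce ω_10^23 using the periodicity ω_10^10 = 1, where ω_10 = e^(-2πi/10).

Since ω_10^10 = 1, powers reduce modulo 10.
23 mod 10 = 3
So ω_10^23 = ω_10^3 = e^(-2πi·3/10)

ω_10^23 = ω_10^3 = -0.3090-0.9511i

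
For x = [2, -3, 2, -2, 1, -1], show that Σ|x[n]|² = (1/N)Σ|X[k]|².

Time domain:
Σ|x[n]|² = |2|² + |-3|² + |2|² + |-2|² + |1|² + |-1|² = 23.0000

Frequency domain:
(1/6)Σ|X[k]|² = (1/6)(|-1|² + |0.5000+0.8660i|² + |0.5000+2.5981i|² + |11|² + |0.5000-2.5981i|² + |0.5000-0.8660i|²) = (1/6)·138.0000 = 23.0000

Both sides agree, confirming Parseval's theorem.

Σ|x[n]|² = (1/N)Σ|X[k]|² = 23.0000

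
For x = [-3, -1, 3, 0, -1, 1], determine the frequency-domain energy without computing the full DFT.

Parseval: Σ|x[n]|² = (1/N)Σ|X[k]|², so Σ|X[k]|² = N·Σ|x[n]|² = 6·21.0000

Σ|X[k]|² = N·Σ|x[n]|² = 6·21.0000 = 126.0000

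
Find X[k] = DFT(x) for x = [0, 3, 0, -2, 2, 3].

X[k] = Σ(n=0 to 5) x[n] · ω_6^(nk)
where ω_6 = e^(-2πi/6)

Computing each X[k]:
X[0] = 6
X[1] = 4.0000+1.7321i
X[2] = -6.0000-1.7321i
X[3] = -2
X[4] = -6.0000+1.7321i
X[5] = 4.0000-1.7321i

X = [6, 4.0000+1.7321i, -6.0000-1.7321i, -2, -6.0000+1.7321i, 4.0000-1.7321i]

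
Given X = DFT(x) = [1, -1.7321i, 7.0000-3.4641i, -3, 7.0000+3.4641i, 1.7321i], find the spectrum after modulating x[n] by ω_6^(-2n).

Modulation property: DFT(ω_6^(-2n)·x[n]) = X[(k-2) mod 6], so circularly shift X by 2 positions.

X[k-2] = [7.0000+3.4641i, 1.7321i, 1, -1.7321i, 7.0000-3.4641i, -3]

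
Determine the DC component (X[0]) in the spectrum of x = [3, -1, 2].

X[0] = Σ(n=0 to 2) x[n] · ω_3^0 = Σ x[n]
= (3) + (-1) + (2)

X[0] = 4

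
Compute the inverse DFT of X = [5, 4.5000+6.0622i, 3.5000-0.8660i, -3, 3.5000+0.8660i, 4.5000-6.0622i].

x[n] = (1/6) Σ(k=0 to 5) X[k] · e^(2πikn/6)

Computing each x[n]:
x[0] = 3
x[1] = 0
x[2] = -3
x[3] = 1
x[4] = 1
x[5] = 3

x = [3, 0, -3, 1, 1, 3]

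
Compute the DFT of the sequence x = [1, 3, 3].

X[k] = Σ(n=0 to 2) x[n] · ω_3^(nk)
where ω_3 = e^(-2πi/3)

Computing each X[k]:
X[0] = 7
X[1] = -2
X[2] = -2

X = [7, -2, -2]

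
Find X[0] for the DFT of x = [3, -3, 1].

X[0] = Σ(n=0 to 2) x[n] · ω_3^0 = Σ x[n]
= (3) + (-3) + (1)

X[0] = 1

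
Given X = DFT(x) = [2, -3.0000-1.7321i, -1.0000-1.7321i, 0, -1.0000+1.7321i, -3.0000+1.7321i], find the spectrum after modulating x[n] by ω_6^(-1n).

Modulation property: DFT(ω_6^(-1n)·x[n]) = X[(k-1) mod 6], so circularly shift X by 1 positions.

X[k-1] = [-3.0000+1.7321i, 2, -3.0000-1.7321i, -1.0000-1.7321i, 0, -1.0000+1.7321i]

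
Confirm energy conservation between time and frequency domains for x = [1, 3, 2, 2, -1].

Time domain:
Σ|x[n]|² = |1|² + |3|² + |2|² + |2|² + |-1|² = 19.0000

Frequency domain:
(1/5)Σ|X[k]|² = (1/5)(|7|² + |-1.6180-3.8042i|² + |0.6180-2.3511i|² + |0.6180+2.3511i|² + |-1.6180+3.8042i|²) = (1/5)·95.0000 = 19.0000

Both sides agree, confirming Parseval's theorem.

Σ|x[n]|² = (1/N)Σ|X[k]|² = 19.0000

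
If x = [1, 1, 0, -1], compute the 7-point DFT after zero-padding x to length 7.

Original 4-point DFT: [1, 1-2i, 1, 1+2i]
Zero-padded 7-point DFT provides frequency interpolation.

DFT_7([x, 0, ...]) = [1, 2.5245-0.3479i, 0.1540-1.7568i, 0.3216+0.5410i, 0.3216-0.5410i, 0.1540+1.7568i, 2.5245+0.3479i]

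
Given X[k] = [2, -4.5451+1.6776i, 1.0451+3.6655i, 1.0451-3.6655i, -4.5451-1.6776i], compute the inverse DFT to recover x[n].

x[n] = (1/5) Σ(k=0 to 4) X[k] · e^(2πikn/5)

Computing each x[n]:
x[0] = -1
x[1] = -2
x[2] = 3
x[3] = 1
x[4] = 1

x = [-1, -2, 3, 1, 1]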